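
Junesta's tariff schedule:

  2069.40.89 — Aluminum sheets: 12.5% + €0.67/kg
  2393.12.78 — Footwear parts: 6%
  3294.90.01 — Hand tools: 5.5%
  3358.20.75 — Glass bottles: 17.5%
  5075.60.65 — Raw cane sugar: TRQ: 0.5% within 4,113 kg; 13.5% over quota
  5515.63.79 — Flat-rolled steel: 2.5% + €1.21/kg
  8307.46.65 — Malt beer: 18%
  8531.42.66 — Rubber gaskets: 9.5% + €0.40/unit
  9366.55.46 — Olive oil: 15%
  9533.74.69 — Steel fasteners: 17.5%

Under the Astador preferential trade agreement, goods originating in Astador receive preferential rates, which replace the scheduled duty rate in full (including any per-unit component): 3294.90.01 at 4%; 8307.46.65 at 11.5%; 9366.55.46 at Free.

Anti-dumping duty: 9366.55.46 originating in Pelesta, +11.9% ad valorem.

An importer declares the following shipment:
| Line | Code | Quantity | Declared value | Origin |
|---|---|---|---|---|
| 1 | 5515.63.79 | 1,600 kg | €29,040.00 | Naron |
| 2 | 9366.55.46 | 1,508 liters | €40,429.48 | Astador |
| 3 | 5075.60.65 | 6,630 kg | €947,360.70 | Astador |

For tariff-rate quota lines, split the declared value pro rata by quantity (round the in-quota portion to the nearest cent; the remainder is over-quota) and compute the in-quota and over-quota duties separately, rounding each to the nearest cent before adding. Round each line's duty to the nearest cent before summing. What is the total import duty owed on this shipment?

Line 1 (5515.63.79, Naron, 1,600 kg, €29,040.00):
Base rate for 5515.63.79 is 2.5% + €1.21/kg.
Duty = €29,040.00 × 2.5% + 1,600 × €1.21 = €2,662.00.
Line 2 (9366.55.46, Astador, 1,508 liters, €40,429.48):
Base rate for 9366.55.46 is 15%.
Origin Astador qualifies under the Junesta–Astador agreement and 9366.55.46 is covered: preferential rate Free applies instead.
The additional-duty order on 9366.55.46 targets Pelesta, not Astador; it does not apply.
Duty = €40,429.48 × 0% = €0.00.
Line 3 (5075.60.65, Astador, 6,630 kg, €947,360.70):
Code 5075.60.65 is under a tariff-rate quota (threshold 4,113 kg). In-quota: 4,113 kg at 0.5%; over-quota: 2,517 kg at 13.5%.
Pro-rata value split: in-quota = €947,360.70 × 4,113/6,630 = €587,706.57; over-quota = €947,360.70 − €587,706.57 = €359,654.13.
In-quota duty = €587,706.57 × 0.5% = €2,938.53. Over-quota duty = €359,654.13 × 13.5% = €48,553.31.
Line duty = €2,938.53 + €48,553.31 = €51,491.84.
Total = €2,662.00 + €0.00 + €51,491.84 = €54,153.84.

€54,153.84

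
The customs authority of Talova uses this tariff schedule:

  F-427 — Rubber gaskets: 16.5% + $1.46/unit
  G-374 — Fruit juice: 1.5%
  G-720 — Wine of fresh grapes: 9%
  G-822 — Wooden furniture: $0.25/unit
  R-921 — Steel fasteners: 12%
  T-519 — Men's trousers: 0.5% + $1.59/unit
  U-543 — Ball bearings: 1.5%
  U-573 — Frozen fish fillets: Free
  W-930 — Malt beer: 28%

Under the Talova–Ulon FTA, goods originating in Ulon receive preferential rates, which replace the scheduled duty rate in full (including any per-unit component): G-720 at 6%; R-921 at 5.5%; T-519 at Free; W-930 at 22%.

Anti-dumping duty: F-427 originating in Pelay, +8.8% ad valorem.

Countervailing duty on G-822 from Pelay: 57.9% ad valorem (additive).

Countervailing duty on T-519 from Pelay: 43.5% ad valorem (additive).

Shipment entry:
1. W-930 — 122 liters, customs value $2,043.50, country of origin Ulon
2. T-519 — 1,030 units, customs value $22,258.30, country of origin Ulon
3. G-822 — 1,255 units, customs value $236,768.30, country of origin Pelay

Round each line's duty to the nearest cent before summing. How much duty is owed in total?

$137,852.17

Line 1 (W-930, Ulon, 122 liters, $2,043.50):
Base rate for W-930 is 28%.
Origin Ulon qualifies under the Talova–Ulon agreement and W-930 is covered: preferential rate 22% applies instead.
Duty = $2,043.50 × 22% = $449.57.
Line 2 (T-519, Ulon, 1,030 units, $22,258.30):
Base rate for T-519 is 0.5% + $1.59/unit.
Origin Ulon qualifies under the Talova–Ulon agreement and T-519 is covered: preferential rate Free applies instead.
The additional-duty order on T-519 targets Pelay, not Ulon; it does not apply.
Duty = $22,258.30 × 0% = $0.00.
Line 3 (G-822, Pelay, 1,255 units, $236,768.30):
Base rate for G-822 is $0.25/unit.
Additional duty on G-822 from Pelay: +57.9% ad valorem. Applied ad valorem rate = 57.9%.
Duty = $236,768.30 × 57.9% + 1,255 × $0.25 = $137,402.60.
Total = $449.57 + $0.00 + $137,402.60 = $137,852.17.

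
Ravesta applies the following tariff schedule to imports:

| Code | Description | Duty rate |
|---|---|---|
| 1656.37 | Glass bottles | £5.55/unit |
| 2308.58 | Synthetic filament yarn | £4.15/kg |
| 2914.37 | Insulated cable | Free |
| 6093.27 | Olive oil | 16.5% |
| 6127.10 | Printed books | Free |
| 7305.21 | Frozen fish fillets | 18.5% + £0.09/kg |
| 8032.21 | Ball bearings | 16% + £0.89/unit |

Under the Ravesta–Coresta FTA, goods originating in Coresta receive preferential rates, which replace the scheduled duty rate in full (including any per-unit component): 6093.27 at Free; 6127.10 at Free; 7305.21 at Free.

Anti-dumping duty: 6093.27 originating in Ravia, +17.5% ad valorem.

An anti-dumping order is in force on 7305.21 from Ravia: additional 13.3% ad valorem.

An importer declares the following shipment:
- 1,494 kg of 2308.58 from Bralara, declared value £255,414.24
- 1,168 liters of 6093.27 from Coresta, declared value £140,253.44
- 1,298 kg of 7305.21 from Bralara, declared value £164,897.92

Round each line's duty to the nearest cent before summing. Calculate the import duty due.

Line 1 (2308.58, Bralara, 1,494 kg, £255,414.24):
Base rate for 2308.58 is £4.15/kg.
Duty = 1,494 × £4.15 = £6,200.10.
Line 2 (6093.27, Coresta, 1,168 liters, £140,253.44):
Base rate for 6093.27 is 16.5%.
Origin Coresta qualifies under the Ravesta–Coresta agreement and 6093.27 is covered: preferential rate Free applies instead.
The additional-duty order on 6093.27 targets Ravia, not Coresta; it does not apply.
Duty = £140,253.44 × 0% = £0.00.
Line 3 (7305.21, Bralara, 1,298 kg, £164,897.92):
Base rate for 7305.21 is 18.5% + £0.09/kg.
7305.21 has an FTA preferential rate, but origin Bralara is not Coresta; base rate stands.
The additional-duty order on 7305.21 targets Ravia, not Bralara; it does not apply.
Duty = £164,897.92 × 18.5% + 1,298 × £0.09 = £30,622.94.
Total = £6,200.10 + £0.00 + £30,622.94 = £36,823.04.

£36,823.04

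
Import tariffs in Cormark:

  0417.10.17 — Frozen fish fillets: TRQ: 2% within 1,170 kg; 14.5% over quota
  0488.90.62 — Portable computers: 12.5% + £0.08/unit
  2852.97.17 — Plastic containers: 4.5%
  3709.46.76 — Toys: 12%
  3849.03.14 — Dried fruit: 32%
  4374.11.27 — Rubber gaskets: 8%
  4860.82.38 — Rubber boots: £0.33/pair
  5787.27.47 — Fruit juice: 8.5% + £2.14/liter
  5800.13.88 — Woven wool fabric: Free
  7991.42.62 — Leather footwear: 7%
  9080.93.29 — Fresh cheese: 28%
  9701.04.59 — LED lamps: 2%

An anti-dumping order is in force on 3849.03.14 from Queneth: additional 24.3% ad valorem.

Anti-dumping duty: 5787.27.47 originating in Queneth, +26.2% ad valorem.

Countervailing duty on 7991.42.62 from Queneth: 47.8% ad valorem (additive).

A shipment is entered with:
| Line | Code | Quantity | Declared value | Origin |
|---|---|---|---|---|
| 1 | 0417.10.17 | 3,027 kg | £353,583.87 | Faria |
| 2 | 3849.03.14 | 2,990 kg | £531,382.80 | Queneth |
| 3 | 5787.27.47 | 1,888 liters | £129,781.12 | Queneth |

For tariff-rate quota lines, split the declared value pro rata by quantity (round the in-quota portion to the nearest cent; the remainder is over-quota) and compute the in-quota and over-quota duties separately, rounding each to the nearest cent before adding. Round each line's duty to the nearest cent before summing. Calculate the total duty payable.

Line 1 (0417.10.17, Faria, 3,027 kg, £353,583.87):
Code 0417.10.17 is under a tariff-rate quota (threshold 1,170 kg). In-quota: 1,170 kg at 2%; over-quota: 1,857 kg at 14.5%.
Pro-rata value split: in-quota = £353,583.87 × 1,170/3,027 = £136,667.70; over-quota = £353,583.87 − £136,667.70 = £216,916.17.
In-quota duty = £136,667.70 × 2% = £2,733.35. Over-quota duty = £216,916.17 × 14.5% = £31,452.84.
Line duty = £2,733.35 + £31,452.84 = £34,186.19.
Line 2 (3849.03.14, Queneth, 2,990 kg, £531,382.80):
Base rate for 3849.03.14 is 32%.
Additional duty on 3849.03.14 from Queneth: +24.3%. Applied ad valorem rate: 32% + 24.3% = 56.3%.
Duty = £531,382.80 × 56.3% = £299,168.52.
Line 3 (5787.27.47, Queneth, 1,888 liters, £129,781.12):
Base rate for 5787.27.47 is 8.5% + £2.14/liter.
Additional duty on 5787.27.47 from Queneth: +26.2%. Applied ad valorem rate: 8.5% + 26.2% = 34.7%.
Duty = £129,781.12 × 34.7% + 1,888 × £2.14 = £49,074.37.
Total = £34,186.19 + £299,168.52 + £49,074.37 = £382,429.08.

£382,429.08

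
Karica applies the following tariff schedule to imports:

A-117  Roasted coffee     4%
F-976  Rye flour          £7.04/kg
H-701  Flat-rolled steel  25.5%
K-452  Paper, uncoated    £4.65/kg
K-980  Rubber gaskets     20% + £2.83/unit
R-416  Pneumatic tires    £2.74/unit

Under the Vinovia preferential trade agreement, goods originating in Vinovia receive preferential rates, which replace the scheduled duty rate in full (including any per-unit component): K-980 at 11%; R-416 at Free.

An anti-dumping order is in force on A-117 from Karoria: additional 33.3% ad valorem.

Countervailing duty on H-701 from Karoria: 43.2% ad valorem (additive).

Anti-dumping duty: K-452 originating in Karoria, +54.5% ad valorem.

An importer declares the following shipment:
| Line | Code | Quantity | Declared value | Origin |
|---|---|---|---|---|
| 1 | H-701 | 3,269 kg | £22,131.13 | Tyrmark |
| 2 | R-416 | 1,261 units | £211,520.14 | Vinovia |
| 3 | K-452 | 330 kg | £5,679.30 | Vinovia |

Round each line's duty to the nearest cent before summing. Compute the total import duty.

Line 1 (H-701, Tyrmark, 3,269 kg, £22,131.13):
Base rate for H-701 is 25.5%.
The additional-duty order on H-701 targets Karoria, not Tyrmark; it does not apply.
Duty = £22,131.13 × 25.5% = £5,643.44.
Line 2 (R-416, Vinovia, 1,261 units, £211,520.14):
Base rate for R-416 is £2.74/unit.
Origin Vinovia qualifies under the Karica–Vinovia agreement and R-416 is covered: preferential rate Free applies instead.
Duty = £211,520.14 × 0% = £0.00.
Line 3 (K-452, Vinovia, 330 kg, £5,679.30):
Base rate for K-452 is £4.65/kg.
Origin Vinovia is the FTA partner but K-452 is not on the preference list; base rate stands.
The additional-duty order on K-452 targets Karoria, not Vinovia; it does not apply.
Duty = 330 × £4.65 = £1,534.50.
Total = £5,643.44 + £0.00 + £1,534.50 = £7,177.94.

£7,177.94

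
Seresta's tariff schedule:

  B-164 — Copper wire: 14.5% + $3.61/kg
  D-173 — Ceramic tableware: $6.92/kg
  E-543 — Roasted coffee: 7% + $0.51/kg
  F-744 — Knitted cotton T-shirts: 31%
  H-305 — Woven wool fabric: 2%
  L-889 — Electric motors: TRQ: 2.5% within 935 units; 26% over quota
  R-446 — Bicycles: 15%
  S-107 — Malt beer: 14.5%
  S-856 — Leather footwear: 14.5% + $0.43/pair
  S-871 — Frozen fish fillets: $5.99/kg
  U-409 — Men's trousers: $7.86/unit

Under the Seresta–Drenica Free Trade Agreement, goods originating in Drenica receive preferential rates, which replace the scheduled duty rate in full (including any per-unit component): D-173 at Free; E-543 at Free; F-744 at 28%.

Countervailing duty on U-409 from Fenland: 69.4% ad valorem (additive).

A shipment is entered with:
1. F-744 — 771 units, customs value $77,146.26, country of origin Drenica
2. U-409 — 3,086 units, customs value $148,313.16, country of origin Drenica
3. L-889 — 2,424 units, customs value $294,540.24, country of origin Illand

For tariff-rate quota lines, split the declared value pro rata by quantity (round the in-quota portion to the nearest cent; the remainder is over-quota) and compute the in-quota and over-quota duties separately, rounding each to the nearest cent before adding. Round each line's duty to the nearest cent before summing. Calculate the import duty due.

$95,738.59

Line 1 (F-744, Drenica, 771 units, $77,146.26):
Base rate for F-744 is 31%.
Origin Drenica qualifies under the Seresta–Drenica agreement and F-744 is covered: preferential rate 28% applies instead.
Duty = $77,146.26 × 28% = $21,600.95.
Line 2 (U-409, Drenica, 3,086 units, $148,313.16):
Base rate for U-409 is $7.86/unit.
Origin Drenica is the FTA partner but U-409 is not on the preference list; base rate stands.
The additional-duty order on U-409 targets Fenland, not Drenica; it does not apply.
Duty = 3,086 × $7.86 = $24,255.96.
Line 3 (L-889, Illand, 2,424 units, $294,540.24):
Code L-889 is under a tariff-rate quota (threshold 935 units). In-quota: 935 units at 2.5%; over-quota: 1,489 units at 26%.
Pro-rata value split: in-quota = $294,540.24 × 935/2,424 = $113,611.85; over-quota = $294,540.24 − $113,611.85 = $180,928.39.
In-quota duty = $113,611.85 × 2.5% = $2,840.30. Over-quota duty = $180,928.39 × 26% = $47,041.38.
Line duty = $2,840.30 + $47,041.38 = $49,881.68.
Total = $21,600.95 + $24,255.96 + $49,881.68 = $95,738.59.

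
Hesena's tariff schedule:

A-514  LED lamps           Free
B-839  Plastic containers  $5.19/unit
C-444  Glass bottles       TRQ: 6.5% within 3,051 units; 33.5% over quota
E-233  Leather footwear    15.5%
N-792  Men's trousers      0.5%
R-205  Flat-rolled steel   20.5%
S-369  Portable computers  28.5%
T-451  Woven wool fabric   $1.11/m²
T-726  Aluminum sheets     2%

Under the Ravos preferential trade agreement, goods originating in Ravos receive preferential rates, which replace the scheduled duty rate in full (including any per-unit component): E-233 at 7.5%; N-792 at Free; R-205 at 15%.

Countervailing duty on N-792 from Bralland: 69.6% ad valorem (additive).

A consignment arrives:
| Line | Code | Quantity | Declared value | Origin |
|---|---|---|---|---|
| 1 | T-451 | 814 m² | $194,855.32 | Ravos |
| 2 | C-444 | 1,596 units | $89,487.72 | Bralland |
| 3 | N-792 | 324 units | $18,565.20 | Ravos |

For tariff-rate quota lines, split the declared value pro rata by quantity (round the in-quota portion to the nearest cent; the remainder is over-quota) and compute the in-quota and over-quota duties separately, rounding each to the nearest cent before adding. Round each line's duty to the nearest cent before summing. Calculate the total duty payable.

$6,720.24

Line 1 (T-451, Ravos, 814 m², $194,855.32):
Base rate for T-451 is $1.11/m².
Origin Ravos is the FTA partner but T-451 is not on the preference list; base rate stands.
Duty = 814 × $1.11 = $903.54.
Line 2 (C-444, Bralland, 1,596 units, $89,487.72):
Code C-444 is under a tariff-rate quota (threshold 3,051 units). Quantity 1,596 units is within the quota, so the in-quota rate 6.5% applies to the full value.
Duty = $89,487.72 × 6.5% = $5,816.70.
Line 3 (N-792, Ravos, 324 units, $18,565.20):
Base rate for N-792 is 0.5%.
Origin Ravos qualifies under the Hesena–Ravos agreement and N-792 is covered: preferential rate Free applies instead.
The additional-duty order on N-792 targets Bralland, not Ravos; it does not apply.
Duty = $18,565.20 × 0% = $0.00.
Total = $903.54 + $5,816.70 + $0.00 = $6,720.24.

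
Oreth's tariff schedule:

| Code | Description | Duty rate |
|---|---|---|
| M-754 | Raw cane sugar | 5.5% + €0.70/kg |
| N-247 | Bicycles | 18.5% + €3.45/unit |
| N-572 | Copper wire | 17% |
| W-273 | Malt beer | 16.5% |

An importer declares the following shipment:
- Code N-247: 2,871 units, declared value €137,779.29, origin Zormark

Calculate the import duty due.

Line 1 (N-247, Zormark, 2,871 units, €137,779.29):
Base rate for N-247 is 18.5% + €3.45/unit.
Duty = €137,779.29 × 18.5% + 2,871 × €3.45 = €35,394.12.

€35,394.12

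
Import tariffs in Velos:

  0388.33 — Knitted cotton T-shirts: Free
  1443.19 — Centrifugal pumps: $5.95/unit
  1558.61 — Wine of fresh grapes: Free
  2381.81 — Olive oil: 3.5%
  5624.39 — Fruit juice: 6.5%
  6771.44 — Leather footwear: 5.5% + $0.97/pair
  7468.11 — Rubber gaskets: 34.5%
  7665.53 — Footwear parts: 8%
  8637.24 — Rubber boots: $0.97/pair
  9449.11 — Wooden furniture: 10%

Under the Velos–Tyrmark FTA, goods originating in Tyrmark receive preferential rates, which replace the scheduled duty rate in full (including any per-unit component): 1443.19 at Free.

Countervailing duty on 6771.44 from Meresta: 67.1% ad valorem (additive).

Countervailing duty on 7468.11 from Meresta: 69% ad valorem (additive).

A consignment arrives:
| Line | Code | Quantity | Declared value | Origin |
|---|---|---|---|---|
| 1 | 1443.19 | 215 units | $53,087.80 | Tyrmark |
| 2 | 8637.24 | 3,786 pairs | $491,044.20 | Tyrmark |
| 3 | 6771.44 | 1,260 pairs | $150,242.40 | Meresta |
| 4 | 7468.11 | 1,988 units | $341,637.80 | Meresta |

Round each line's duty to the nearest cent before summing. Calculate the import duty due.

$467,565.72

Line 1 (1443.19, Tyrmark, 215 units, $53,087.80):
Base rate for 1443.19 is $5.95/unit.
Origin Tyrmark qualifies under the Velos–Tyrmark agreement and 1443.19 is covered: preferential rate Free applies instead.
Duty = $53,087.80 × 0% = $0.00.
Line 2 (8637.24, Tyrmark, 3,786 pairs, $491,044.20):
Base rate for 8637.24 is $0.97/pair.
Origin Tyrmark is the FTA partner but 8637.24 is not on the preference list; base rate stands.
Duty = 3,786 × $0.97 = $3,672.42.
Line 3 (6771.44, Meresta, 1,260 pairs, $150,242.40):
Base rate for 6771.44 is 5.5% + $0.97/pair.
Additional duty on 6771.44 from Meresta: +67.1%. Applied ad valorem rate: 5.5% + 67.1% = 72.6%.
Duty = $150,242.40 × 72.6% + 1,260 × $0.97 = $110,298.18.
Line 4 (7468.11, Meresta, 1,988 units, $341,637.80):
Base rate for 7468.11 is 34.5%.
Additional duty on 7468.11 from Meresta: +69%. Applied ad valorem rate: 34.5% + 69% = 103.5%.
Duty = $341,637.80 × 103.5% = $353,595.12.
Total = $0.00 + $3,672.42 + $110,298.18 + $353,595.12 = $467,565.72.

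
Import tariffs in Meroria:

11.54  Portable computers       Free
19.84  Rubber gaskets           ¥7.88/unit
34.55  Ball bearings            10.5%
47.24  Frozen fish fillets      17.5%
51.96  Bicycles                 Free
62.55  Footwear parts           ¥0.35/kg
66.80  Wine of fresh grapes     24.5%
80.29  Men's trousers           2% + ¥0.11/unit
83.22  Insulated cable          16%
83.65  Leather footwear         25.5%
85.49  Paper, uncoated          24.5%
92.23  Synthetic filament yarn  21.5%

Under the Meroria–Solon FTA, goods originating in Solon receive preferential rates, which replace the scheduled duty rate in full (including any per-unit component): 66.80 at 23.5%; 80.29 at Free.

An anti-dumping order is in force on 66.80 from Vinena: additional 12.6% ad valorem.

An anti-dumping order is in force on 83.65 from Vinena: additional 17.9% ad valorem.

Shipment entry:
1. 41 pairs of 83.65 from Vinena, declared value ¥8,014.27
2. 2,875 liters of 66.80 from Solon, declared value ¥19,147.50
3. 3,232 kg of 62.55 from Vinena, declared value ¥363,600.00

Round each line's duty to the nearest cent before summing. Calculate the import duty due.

Line 1 (83.65, Vinena, 41 pairs, ¥8,014.27):
Base rate for 83.65 is 25.5%.
Additional duty on 83.65 from Vinena: +17.9%. Applied ad valorem rate: 25.5% + 17.9% = 43.4%.
Duty = ¥8,014.27 × 43.4% = ¥3,478.19.
Line 2 (66.80, Solon, 2,875 liters, ¥19,147.50):
Base rate for 66.80 is 24.5%.
Origin Solon qualifies under the Meroria–Solon agreement and 66.80 is covered: preferential rate 23.5% applies instead.
The additional-duty order on 66.80 targets Vinena, not Solon; it does not apply.
Duty = ¥19,147.50 × 23.5% = ¥4,499.66.
Line 3 (62.55, Vinena, 3,232 kg, ¥363,600.00):
Base rate for 62.55 is ¥0.35/kg.
Duty = 3,232 × ¥0.35 = ¥1,131.20.
Total = ¥3,478.19 + ¥4,499.66 + ¥1,131.20 = ¥9,109.05.

¥9,109.05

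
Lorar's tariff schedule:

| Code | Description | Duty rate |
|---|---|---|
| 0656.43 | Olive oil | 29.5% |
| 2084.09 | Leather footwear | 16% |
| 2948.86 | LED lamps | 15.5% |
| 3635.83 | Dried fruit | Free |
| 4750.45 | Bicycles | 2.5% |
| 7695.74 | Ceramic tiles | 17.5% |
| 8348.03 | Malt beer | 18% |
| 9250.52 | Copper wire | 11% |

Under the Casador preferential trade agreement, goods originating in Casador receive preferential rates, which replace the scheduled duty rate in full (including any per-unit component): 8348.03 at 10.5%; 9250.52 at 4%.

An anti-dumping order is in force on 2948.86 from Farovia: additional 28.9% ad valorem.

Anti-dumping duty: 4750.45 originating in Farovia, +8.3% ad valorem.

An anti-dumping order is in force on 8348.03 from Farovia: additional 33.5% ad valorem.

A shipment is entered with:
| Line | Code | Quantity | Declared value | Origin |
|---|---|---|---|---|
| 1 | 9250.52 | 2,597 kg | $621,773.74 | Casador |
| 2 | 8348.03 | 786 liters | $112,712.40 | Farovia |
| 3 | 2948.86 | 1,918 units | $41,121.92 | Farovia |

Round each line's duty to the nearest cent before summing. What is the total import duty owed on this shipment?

$101,175.97

Line 1 (9250.52, Casador, 2,597 kg, $621,773.74):
Base rate for 9250.52 is 11%.
Origin Casador qualifies under the Lorar–Casador agreement and 9250.52 is covered: preferential rate 4% applies instead.
Duty = $621,773.74 × 4% = $24,870.95.
Line 2 (8348.03, Farovia, 786 liters, $112,712.40):
Base rate for 8348.03 is 18%.
8348.03 has an FTA preferential rate, but origin Farovia is not Casador; base rate stands.
Additional duty on 8348.03 from Farovia: +33.5%. Applied ad valorem rate: 18% + 33.5% = 51.5%.
Duty = $112,712.40 × 51.5% = $58,046.89.
Line 3 (2948.86, Farovia, 1,918 units, $41,121.92):
Base rate for 2948.86 is 15.5%.
Additional duty on 2948.86 from Farovia: +28.9%. Applied ad valorem rate: 15.5% + 28.9% = 44.4%.
Duty = $41,121.92 × 44.4% = $18,258.13.
Total = $24,870.95 + $58,046.89 + $18,258.13 = $101,175.97.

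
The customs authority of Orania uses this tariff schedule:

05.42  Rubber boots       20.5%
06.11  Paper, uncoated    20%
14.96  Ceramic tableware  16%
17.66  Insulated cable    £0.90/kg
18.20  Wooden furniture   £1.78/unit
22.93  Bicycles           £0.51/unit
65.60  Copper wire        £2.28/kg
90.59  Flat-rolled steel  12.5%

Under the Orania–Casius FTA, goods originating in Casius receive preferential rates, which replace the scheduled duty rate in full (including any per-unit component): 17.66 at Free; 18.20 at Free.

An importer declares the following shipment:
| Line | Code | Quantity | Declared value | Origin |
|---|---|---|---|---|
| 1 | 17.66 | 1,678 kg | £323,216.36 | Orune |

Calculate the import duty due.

£1,510.20

Line 1 (17.66, Orune, 1,678 kg, £323,216.36):
Base rate for 17.66 is £0.90/kg.
17.66 has an FTA preferential rate, but origin Orune is not Casius; base rate stands.
Duty = 1,678 × £0.90 = £1,510.20.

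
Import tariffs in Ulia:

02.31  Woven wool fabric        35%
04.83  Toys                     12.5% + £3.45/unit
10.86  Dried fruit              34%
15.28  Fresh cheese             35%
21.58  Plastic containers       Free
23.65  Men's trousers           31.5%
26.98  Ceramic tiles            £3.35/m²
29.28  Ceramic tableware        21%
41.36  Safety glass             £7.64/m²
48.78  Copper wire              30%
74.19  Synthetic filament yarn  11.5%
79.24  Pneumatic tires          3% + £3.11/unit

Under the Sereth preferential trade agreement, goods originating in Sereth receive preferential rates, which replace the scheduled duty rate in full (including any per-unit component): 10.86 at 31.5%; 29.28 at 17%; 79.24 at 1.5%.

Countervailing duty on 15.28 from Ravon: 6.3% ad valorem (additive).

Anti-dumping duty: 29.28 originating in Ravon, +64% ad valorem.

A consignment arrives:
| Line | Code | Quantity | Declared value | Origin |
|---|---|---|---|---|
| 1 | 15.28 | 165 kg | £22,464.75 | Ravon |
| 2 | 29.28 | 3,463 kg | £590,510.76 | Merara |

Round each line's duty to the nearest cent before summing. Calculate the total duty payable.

£133,285.20

Line 1 (15.28, Ravon, 165 kg, £22,464.75):
Base rate for 15.28 is 35%.
Additional duty on 15.28 from Ravon: +6.3%. Applied ad valorem rate: 35% + 6.3% = 41.3%.
Duty = £22,464.75 × 41.3% = £9,277.94.
Line 2 (29.28, Merara, 3,463 kg, £590,510.76):
Base rate for 29.28 is 21%.
29.28 has an FTA preferential rate, but origin Merara is not Sereth; base rate stands.
The additional-duty order on 29.28 targets Ravon, not Merara; it does not apply.
Duty = £590,510.76 × 21% = £124,007.26.
Total = £9,277.94 + £124,007.26 = £133,285.20.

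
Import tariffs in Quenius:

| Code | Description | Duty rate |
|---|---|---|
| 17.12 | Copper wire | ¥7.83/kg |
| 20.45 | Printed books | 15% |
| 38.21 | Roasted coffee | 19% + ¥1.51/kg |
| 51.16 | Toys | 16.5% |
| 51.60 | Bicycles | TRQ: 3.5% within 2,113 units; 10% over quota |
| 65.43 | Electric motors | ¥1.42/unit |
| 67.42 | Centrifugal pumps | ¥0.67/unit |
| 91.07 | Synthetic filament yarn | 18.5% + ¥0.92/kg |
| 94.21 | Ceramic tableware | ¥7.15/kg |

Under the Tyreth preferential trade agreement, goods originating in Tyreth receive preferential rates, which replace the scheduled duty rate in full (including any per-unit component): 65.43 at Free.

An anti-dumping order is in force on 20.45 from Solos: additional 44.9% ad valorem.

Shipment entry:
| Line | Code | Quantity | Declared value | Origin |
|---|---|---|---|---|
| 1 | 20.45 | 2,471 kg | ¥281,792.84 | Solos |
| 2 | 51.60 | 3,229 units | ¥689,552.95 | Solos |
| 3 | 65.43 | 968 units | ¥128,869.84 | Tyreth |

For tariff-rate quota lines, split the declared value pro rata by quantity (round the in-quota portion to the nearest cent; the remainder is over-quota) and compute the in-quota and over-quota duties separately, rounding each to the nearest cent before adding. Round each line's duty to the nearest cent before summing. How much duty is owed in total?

Line 1 (20.45, Solos, 2,471 kg, ¥281,792.84):
Base rate for 20.45 is 15%.
Additional duty on 20.45 from Solos: +44.9%. Applied ad valorem rate: 15% + 44.9% = 59.9%.
Duty = ¥281,792.84 × 59.9% = ¥168,793.91.
Line 2 (51.60, Solos, 3,229 units, ¥689,552.95):
Code 51.60 is under a tariff-rate quota (threshold 2,113 units). In-quota: 2,113 units at 3.5%; over-quota: 1,116 units at 10%.
Pro-rata value split: in-quota = ¥689,552.95 × 2,113/3,229 = ¥451,231.15; over-quota = ¥689,552.95 − ¥451,231.15 = ¥238,321.80.
In-quota duty = ¥451,231.15 × 3.5% = ¥15,793.09. Over-quota duty = ¥238,321.80 × 10% = ¥23,832.18.
Line duty = ¥15,793.09 + ¥23,832.18 = ¥39,625.27.
Line 3 (65.43, Tyreth, 968 units, ¥128,869.84):
Base rate for 65.43 is ¥1.42/unit.
Origin Tyreth qualifies under the Quenius–Tyreth agreement and 65.43 is covered: preferential rate Free applies instead.
Duty = ¥128,869.84 × 0% = ¥0.00.
Total = ¥168,793.91 + ¥39,625.27 + ¥0.00 = ¥208,419.18.

¥208,419.18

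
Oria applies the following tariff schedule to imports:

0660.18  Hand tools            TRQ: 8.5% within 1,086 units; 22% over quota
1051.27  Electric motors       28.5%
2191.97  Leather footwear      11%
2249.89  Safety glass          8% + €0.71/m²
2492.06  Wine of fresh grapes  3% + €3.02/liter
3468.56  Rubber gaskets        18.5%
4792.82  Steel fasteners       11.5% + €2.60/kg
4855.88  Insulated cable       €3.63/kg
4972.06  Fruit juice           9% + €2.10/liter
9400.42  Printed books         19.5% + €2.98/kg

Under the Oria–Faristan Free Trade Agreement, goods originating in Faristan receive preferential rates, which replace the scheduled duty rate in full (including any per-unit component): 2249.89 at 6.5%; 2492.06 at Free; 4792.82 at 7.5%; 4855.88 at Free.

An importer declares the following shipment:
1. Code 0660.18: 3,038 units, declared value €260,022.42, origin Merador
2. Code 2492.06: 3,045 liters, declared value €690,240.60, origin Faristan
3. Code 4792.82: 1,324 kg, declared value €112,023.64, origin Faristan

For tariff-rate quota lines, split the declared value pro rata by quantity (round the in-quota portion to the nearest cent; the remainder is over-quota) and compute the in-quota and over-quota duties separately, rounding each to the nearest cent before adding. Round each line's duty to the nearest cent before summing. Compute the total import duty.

€53,058.35

Line 1 (0660.18, Merador, 3,038 units, €260,022.42):
Code 0660.18 is under a tariff-rate quota (threshold 1,086 units). In-quota: 1,086 units at 8.5%; over-quota: 1,952 units at 22%.
Pro-rata value split: in-quota = €260,022.42 × 1,086/3,038 = €92,950.74; over-quota = €260,022.42 − €92,950.74 = €167,071.68.
In-quota duty = €92,950.74 × 8.5% = €7,900.81. Over-quota duty = €167,071.68 × 22% = €36,755.77.
Line duty = €7,900.81 + €36,755.77 = €44,656.58.
Line 2 (2492.06, Faristan, 3,045 liters, €690,240.60):
Base rate for 2492.06 is 3% + €3.02/liter.
Origin Faristan qualifies under the Oria–Faristan agreement and 2492.06 is covered: preferential rate Free applies instead.
Duty = €690,240.60 × 0% = €0.00.
Line 3 (4792.82, Faristan, 1,324 kg, €112,023.64):
Base rate for 4792.82 is 11.5% + €2.60/kg.
Origin Faristan qualifies under the Oria–Faristan agreement and 4792.82 is covered: preferential rate 7.5% applies instead.
Duty = €112,023.64 × 7.5% = €8,401.77.
Total = €44,656.58 + €0.00 + €8,401.77 = €53,058.35.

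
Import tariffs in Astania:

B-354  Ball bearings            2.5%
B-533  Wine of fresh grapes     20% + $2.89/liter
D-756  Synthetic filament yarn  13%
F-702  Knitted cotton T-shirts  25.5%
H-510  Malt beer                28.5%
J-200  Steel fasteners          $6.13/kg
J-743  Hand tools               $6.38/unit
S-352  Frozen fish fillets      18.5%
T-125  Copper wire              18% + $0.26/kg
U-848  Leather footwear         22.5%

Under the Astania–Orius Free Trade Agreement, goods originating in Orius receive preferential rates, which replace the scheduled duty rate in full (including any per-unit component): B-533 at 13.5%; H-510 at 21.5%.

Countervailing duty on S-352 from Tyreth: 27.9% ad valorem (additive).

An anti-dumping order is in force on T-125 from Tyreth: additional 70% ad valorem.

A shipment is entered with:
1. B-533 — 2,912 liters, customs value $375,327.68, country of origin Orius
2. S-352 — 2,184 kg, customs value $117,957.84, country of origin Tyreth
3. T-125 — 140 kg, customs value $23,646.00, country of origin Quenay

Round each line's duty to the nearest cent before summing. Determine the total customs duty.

Line 1 (B-533, Orius, 2,912 liters, $375,327.68):
Base rate for B-533 is 20% + $2.89/liter.
Origin Orius qualifies under the Astania–Orius agreement and B-533 is covered: preferential rate 13.5% applies instead.
Duty = $375,327.68 × 13.5% = $50,669.24.
Line 2 (S-352, Tyreth, 2,184 kg, $117,957.84):
Base rate for S-352 is 18.5%.
Additional duty on S-352 from Tyreth: +27.9%. Applied ad valorem rate: 18.5% + 27.9% = 46.4%.
Duty = $117,957.84 × 46.4% = $54,732.44.
Line 3 (T-125, Quenay, 140 kg, $23,646.00):
Base rate for T-125 is 18% + $0.26/kg.
The additional-duty order on T-125 targets Tyreth, not Quenay; it does not apply.
Duty = $23,646.00 × 18% + 140 × $0.26 = $4,292.68.
Total = $50,669.24 + $54,732.44 + $4,292.68 = $109,694.36.

$109,694.36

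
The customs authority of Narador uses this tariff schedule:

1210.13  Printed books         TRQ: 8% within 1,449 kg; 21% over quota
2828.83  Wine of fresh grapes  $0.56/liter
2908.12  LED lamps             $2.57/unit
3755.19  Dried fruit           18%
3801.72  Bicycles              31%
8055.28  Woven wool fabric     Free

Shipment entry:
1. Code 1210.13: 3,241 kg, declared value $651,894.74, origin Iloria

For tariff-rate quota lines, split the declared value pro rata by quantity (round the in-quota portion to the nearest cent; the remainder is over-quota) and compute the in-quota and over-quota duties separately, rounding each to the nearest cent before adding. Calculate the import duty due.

$99,009.15

Line 1 (1210.13, Iloria, 3,241 kg, $651,894.74):
Code 1210.13 is under a tariff-rate quota (threshold 1,449 kg). In-quota: 1,449 kg at 8%; over-quota: 1,792 kg at 21%.
Pro-rata value split: in-quota = $651,894.74 × 1,449/3,241 = $291,451.86; over-quota = $651,894.74 − $291,451.86 = $360,442.88.
In-quota duty = $291,451.86 × 8% = $23,316.15. Over-quota duty = $360,442.88 × 21% = $75,693.00.
Line duty = $23,316.15 + $75,693.00 = $99,009.15.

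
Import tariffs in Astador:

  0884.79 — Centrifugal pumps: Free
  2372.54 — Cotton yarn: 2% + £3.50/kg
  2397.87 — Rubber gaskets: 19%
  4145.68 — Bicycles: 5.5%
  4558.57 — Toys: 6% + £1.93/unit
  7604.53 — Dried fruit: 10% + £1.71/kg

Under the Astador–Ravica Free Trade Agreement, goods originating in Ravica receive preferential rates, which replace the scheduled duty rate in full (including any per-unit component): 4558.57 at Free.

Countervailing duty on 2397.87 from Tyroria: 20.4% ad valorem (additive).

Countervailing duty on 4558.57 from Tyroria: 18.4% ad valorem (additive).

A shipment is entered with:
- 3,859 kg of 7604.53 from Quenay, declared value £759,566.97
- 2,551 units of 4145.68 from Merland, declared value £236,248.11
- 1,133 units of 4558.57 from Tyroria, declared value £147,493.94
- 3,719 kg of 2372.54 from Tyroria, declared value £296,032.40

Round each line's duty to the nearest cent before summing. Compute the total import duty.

£152,661.60

Line 1 (7604.53, Quenay, 3,859 kg, £759,566.97):
Base rate for 7604.53 is 10% + £1.71/kg.
Duty = £759,566.97 × 10% + 3,859 × £1.71 = £82,555.59.
Line 2 (4145.68, Merland, 2,551 units, £236,248.11):
Base rate for 4145.68 is 5.5%.
Duty = £236,248.11 × 5.5% = £12,993.65.
Line 3 (4558.57, Tyroria, 1,133 units, £147,493.94):
Base rate for 4558.57 is 6% + £1.93/unit.
4558.57 has an FTA preferential rate, but origin Tyroria is not Ravica; base rate stands.
Additional duty on 4558.57 from Tyroria: +18.4%. Applied ad valorem rate: 6% + 18.4% = 24.4%.
Duty = £147,493.94 × 24.4% + 1,133 × £1.93 = £38,175.21.
Line 4 (2372.54, Tyroria, 3,719 kg, £296,032.40):
Base rate for 2372.54 is 2% + £3.50/kg.
Duty = £296,032.40 × 2% + 3,719 × £3.50 = £18,937.15.
Total = £82,555.59 + £12,993.65 + £38,175.21 + £18,937.15 = £152,661.60.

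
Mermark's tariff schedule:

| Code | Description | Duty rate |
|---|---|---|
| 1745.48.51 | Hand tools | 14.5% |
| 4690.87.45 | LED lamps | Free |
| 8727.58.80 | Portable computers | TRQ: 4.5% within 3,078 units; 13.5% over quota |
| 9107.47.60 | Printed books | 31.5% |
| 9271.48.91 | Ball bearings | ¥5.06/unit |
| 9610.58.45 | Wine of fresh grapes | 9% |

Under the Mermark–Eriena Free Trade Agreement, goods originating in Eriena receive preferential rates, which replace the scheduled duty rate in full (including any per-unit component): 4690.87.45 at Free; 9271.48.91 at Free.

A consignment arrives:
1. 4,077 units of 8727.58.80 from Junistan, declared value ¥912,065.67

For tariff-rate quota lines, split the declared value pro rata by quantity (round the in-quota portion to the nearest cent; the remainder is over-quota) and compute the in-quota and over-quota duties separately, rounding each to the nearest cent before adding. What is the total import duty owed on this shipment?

¥61,156.72

Line 1 (8727.58.80, Junistan, 4,077 units, ¥912,065.67):
Code 8727.58.80 is under a tariff-rate quota (threshold 3,078 units). In-quota: 3,078 units at 4.5%; over-quota: 999 units at 13.5%.
Pro-rata value split: in-quota = ¥912,065.67 × 3,078/4,077 = ¥688,579.38; over-quota = ¥912,065.67 − ¥688,579.38 = ¥223,486.29.
In-quota duty = ¥688,579.38 × 4.5% = ¥30,986.07. Over-quota duty = ¥223,486.29 × 13.5% = ¥30,170.65.
Line duty = ¥30,986.07 + ¥30,170.65 = ¥61,156.72.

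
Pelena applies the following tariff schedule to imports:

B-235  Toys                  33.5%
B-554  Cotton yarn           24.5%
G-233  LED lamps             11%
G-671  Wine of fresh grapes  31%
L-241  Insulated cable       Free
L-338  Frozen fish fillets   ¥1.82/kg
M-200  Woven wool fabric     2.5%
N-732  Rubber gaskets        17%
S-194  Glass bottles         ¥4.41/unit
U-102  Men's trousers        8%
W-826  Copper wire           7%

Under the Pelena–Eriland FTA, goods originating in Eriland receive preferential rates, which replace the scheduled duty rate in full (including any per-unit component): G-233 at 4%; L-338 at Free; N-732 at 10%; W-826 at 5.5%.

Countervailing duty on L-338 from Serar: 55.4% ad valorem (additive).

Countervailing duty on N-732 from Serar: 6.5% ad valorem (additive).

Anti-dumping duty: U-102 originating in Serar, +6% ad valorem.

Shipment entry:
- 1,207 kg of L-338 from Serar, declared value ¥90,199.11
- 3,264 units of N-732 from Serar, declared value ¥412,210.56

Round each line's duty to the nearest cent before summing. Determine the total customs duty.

Line 1 (L-338, Serar, 1,207 kg, ¥90,199.11):
Base rate for L-338 is ¥1.82/kg.
L-338 has an FTA preferential rate, but origin Serar is not Eriland; base rate stands.
Additional duty on L-338 from Serar: +55.4% ad valorem. Applied ad valorem rate = 55.4%.
Duty = ¥90,199.11 × 55.4% + 1,207 × ¥1.82 = ¥52,167.05.
Line 2 (N-732, Serar, 3,264 units, ¥412,210.56):
Base rate for N-732 is 17%.
N-732 has an FTA preferential rate, but origin Serar is not Eriland; base rate stands.
Additional duty on N-732 from Serar: +6.5%. Applied ad valorem rate: 17% + 6.5% = 23.5%.
Duty = ¥412,210.56 × 23.5% = ¥96,869.48.
Total = ¥52,167.05 + ¥96,869.48 = ¥149,036.53.

¥149,036.53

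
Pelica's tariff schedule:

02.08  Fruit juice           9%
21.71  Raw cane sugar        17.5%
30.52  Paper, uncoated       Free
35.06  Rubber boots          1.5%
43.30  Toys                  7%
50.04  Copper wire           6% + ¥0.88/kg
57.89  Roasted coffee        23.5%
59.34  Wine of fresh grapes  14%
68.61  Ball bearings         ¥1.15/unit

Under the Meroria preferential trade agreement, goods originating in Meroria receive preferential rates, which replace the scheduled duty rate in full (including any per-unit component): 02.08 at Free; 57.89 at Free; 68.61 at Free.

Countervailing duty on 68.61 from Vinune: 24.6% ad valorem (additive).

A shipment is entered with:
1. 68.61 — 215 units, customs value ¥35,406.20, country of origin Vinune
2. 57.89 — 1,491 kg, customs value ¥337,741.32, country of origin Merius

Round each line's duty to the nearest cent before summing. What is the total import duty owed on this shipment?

¥88,326.39

Line 1 (68.61, Vinune, 215 units, ¥35,406.20):
Base rate for 68.61 is ¥1.15/unit.
68.61 has an FTA preferential rate, but origin Vinune is not Meroria; base rate stands.
Additional duty on 68.61 from Vinune: +24.6% ad valorem. Applied ad valorem rate = 24.6%.
Duty = ¥35,406.20 × 24.6% + 215 × ¥1.15 = ¥8,957.18.
Line 2 (57.89, Merius, 1,491 kg, ¥337,741.32):
Base rate for 57.89 is 23.5%.
57.89 has an FTA preferential rate, but origin Merius is not Meroria; base rate stands.
Duty = ¥337,741.32 × 23.5% = ¥79,369.21.
Total = ¥8,957.18 + ¥79,369.21 = ¥88,326.39.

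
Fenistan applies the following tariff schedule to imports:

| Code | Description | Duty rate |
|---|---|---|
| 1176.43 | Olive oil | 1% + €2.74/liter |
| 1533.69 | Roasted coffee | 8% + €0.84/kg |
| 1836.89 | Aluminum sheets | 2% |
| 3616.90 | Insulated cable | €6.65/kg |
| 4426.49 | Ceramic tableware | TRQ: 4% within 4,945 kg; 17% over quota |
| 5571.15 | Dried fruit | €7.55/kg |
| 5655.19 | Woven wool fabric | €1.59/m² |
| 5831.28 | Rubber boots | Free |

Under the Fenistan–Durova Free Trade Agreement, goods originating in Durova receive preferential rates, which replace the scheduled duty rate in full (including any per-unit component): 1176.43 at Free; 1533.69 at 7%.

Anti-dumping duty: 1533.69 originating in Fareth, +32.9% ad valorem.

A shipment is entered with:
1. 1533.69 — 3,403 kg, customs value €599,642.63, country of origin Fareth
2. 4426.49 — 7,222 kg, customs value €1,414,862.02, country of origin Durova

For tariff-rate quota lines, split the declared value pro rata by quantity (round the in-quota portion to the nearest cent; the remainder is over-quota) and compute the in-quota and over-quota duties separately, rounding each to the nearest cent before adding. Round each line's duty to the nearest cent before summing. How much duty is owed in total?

Line 1 (1533.69, Fareth, 3,403 kg, €599,642.63):
Base rate for 1533.69 is 8% + €0.84/kg.
1533.69 has an FTA preferential rate, but origin Fareth is not Durova; base rate stands.
Additional duty on 1533.69 from Fareth: +32.9%. Applied ad valorem rate: 8% + 32.9% = 40.9%.
Duty = €599,642.63 × 40.9% + 3,403 × €0.84 = €248,112.36.
Line 2 (4426.49, Durova, 7,222 kg, €1,414,862.02):
Code 4426.49 is under a tariff-rate quota (threshold 4,945 kg). In-quota: 4,945 kg at 4%; over-quota: 2,277 kg at 17%.
Pro-rata value split: in-quota = €1,414,862.02 × 4,945/7,222 = €968,774.95; over-quota = €1,414,862.02 − €968,774.95 = €446,087.07.
In-quota duty = €968,774.95 × 4% = €38,751.00. Over-quota duty = €446,087.07 × 17% = €75,834.80.
Line duty = €38,751.00 + €75,834.80 = €114,585.80.
Total = €248,112.36 + €114,585.80 = €362,698.16.

€362,698.16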